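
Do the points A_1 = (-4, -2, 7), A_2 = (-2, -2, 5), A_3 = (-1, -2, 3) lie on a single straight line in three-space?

No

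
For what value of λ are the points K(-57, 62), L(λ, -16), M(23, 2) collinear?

Collinearity: (L − K) must be parallel to (M − K) = (80, -60).
Cross-multiplying the components: (λ − (-57))·(-60) = (-78)·(80).
Solving gives λ = 47.

47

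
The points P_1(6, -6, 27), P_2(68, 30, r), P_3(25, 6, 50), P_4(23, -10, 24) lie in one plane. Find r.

Normal to plane P_1P_3P_4: n = (56, 448, -280); plane equation n·P = -9912.
Requiring n·P_2 = -9912: (-280)r + (17248) = -9912.
So r = 97.

97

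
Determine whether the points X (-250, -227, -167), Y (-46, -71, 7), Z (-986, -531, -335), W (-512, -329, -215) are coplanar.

With X as base: XY = (204, 156, 174), XZ = (-736, -304, -168), XW = (-262, -102, -48).
XZ × XW = (-2544, 8688, -4576).
XY · (XZ × XW) = 40128.
Since 40128 ≠ 0, the four points are not coplanar.

No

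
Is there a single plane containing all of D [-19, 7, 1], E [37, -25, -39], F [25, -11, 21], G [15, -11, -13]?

Yes

A normal to the plane through D, E, F is n = DE × DF = (-1360, -2880, 400).
The plane has equation n·P = 6080. For G: n·G = 6080.
Equal, so G lies in the plane and all four are coplanar.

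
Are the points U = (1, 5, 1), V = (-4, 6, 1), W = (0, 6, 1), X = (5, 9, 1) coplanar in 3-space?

The four points are coplanar iff the 3×3 determinant with rows UV, UW, UX is zero.
Rows: (-5, 1, 0), (-1, 1, 0), (4, 4, 0).
Expanding along the first row: (-5)(0) − (1)(0) + (0)(-8) = 0.
Zero determinant ⇒ coplanar.

Yes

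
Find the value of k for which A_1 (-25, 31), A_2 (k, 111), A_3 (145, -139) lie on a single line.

Collinearity: (A_2 − A_1) must be parallel to (A_3 − A_1) = (170, -170).
Cross-multiplying the components: (k − (-25))·(-170) = (80)·(170).
Solving gives k = -105.

-105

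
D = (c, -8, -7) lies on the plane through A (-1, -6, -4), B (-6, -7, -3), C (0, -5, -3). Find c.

-1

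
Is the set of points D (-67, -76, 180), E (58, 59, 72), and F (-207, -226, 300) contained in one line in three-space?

DE = (125, 135, -108), DF = (-140, -150, 120).
DE × DF = (0, 120, 150).
The cross product is nonzero, so the points do not lie on one line.

No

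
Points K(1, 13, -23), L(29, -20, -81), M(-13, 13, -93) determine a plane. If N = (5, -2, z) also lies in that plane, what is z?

-93

A normal to the plane is n = KL × KM = (2310, 2772, -462).
N lies in the plane iff n · KN = 0.
This gives (-462)z + (-42966) = 0, so z = -93.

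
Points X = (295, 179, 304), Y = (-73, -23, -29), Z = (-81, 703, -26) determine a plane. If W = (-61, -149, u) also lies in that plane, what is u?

Coplanarity requires XY · (XZ × XW) = 0.
XY = (-368, -202, -333), XZ = (-376, 524, -330); the triple product is linear in u with coefficient -268784 and constant term -5375680.
Setting it to zero: u = -20.

-20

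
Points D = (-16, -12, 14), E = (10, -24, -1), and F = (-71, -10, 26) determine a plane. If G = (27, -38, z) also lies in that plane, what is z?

Coplanarity requires DE · (DF × DG) = 0.
DE = (26, -12, -15), DF = (-55, 2, 12); the triple product is linear in z with coefficient -608 and constant term -9728.
Setting it to zero: z = -16.

-16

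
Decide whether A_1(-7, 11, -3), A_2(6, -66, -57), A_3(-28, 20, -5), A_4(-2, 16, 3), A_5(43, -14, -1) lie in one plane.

The plane through A_1, A_2, A_3 has normal n = A_1A_2 × A_1A_3 = (640, 1160, -1500) and equation n·P = 12780.
Checking the remaining points: n·A_4 = 12780, n·A_5 = 12780.
All equal 12780, so all 5 points lie in one plane.

Yes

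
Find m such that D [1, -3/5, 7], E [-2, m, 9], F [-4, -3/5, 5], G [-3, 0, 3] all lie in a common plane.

-7/5

Normal to plane DFG: n = (6/5, -12, -3); plane equation n·P = -63/5.
Requiring n·E = -63/5: (-12)m + (-147/5) = -63/5.
So m = -7/5.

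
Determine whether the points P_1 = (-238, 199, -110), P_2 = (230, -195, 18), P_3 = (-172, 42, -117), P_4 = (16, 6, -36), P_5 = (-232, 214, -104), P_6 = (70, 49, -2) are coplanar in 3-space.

The plane through P_1, P_2, P_3 has normal n = P_1P_2 × P_1P_3 = (22854, 11724, -47472) and equation n·P = 2115744.
Checking the remaining points: n·P_4 = 2145000, n·P_5 = 2143896, n·P_6 = 2269200.
Since n·P_4 = 2145000 ≠ 2115744, P_4 is off the plane and the points are not all coplanar.

No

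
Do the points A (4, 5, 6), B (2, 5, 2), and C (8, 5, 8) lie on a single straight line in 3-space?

No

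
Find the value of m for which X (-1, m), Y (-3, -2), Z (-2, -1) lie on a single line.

0

Collinearity: (X − Y) must be parallel to (Z − Y) = (1, 1).
Cross-multiplying the components: (m − (-2))·(1) = (2)·(1).
Solving gives m = 0.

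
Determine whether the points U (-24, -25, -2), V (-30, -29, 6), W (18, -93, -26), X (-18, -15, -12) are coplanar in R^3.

The four points are coplanar iff the 3×3 determinant with rows UV, UW, UX is zero.
Rows: (-6, -4, 8), (42, -68, -24), (6, 10, -10).
Expanding along the first row: (-6)(920) − (-4)(-276) + (8)(828) = 0.
Zero determinant ⇒ coplanar.

Yes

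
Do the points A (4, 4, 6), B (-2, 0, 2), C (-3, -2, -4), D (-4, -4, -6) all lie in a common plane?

No

A normal to the plane through A, B, C is n = AB × AC = (16, -32, 8).
The plane has equation n·P = -16. For D: n·D = 16.
16 ≠ -16, so D is off the plane.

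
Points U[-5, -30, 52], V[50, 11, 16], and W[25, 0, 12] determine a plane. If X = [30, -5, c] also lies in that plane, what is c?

32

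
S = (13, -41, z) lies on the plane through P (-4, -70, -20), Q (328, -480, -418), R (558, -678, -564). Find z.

35

The plane through P, Q, R has equation −18944x − 43068y + 28564z = 2519256.
Substituting S: (28564)z + (1519516) = 2519256, so z = 35.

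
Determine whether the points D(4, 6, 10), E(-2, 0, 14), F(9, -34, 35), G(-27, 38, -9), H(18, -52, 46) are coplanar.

The plane through D, E, F has normal n = DE × DF = (10, 170, 270) and equation n·P = 3760.
Checking the remaining points: n·G = 3760, n·H = 3760.
All equal 3760, so all 5 points lie in one plane.

Yes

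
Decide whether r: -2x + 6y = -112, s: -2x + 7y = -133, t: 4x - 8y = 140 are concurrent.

Lines aᵢx + bᵢy = cᵢ with pairwise distinct directions are concurrent exactly when det[aᵢ bᵢ cᵢ] = 0.
Here the determinant is 0.
It vanishes, so the lines are concurrent at (-7, -21).

Yes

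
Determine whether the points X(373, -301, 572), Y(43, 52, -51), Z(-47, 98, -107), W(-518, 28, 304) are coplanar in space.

Yes

The four points are coplanar iff the 3×3 determinant with rows XY, XZ, XW is zero.
Rows: (-330, 353, -623), (-420, 399, -679), (-891, 329, -268).
Expanding along the first row: (-330)(116459) − (353)(-492429) + (-623)(217329) = 0.
Zero determinant ⇒ coplanar.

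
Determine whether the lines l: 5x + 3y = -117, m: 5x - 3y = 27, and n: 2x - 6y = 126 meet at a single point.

Intersecting l and m: solving the 2×2 system gives (x, y) = (-9, -24).
Substitute into n: (2)(-9) + (-6)(-24) = 126.
This equals 126, so (-9, -24) lies on all three lines and they are concurrent.

Yes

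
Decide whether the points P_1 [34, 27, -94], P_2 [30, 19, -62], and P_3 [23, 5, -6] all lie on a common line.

P_1P_2 = (-4, -8, 32), P_1P_3 = (-11, -22, 88).
Each component of P_1P_3 is 11/4 times the corresponding component of P_1P_2, so P_1P_3 = 11/4·P_1P_2 and the points are collinear.

Yes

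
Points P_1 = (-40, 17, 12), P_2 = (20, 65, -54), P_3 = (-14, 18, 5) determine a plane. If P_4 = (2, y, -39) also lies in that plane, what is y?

The plane through P_1, P_2, P_3 has equation −270x − 1296y − 1188z = -25488.
Substituting P_4: (-1296)y + (45792) = -25488, so y = 55.

55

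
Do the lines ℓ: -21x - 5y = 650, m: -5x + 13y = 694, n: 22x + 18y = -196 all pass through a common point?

The three lines meet at one point iff the augmented coefficient matrix [aᵢ bᵢ cᵢ] has rank < 3, i.e. its determinant vanishes.
Here the determinant is 0.
It vanishes, so the lines are concurrent at (-40, 38).

Yes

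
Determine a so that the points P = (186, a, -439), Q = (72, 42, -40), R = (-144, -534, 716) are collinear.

Direction QR = (-216, -576, 756). From the x-coordinate of P, the parameter along the line is τ = (186 − 72)/(-216) = -19/36.
Then a = 42 + (-19/36)·(-576) = 346.

346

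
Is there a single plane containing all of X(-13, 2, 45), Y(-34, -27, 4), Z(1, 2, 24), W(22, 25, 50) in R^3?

Yes

A normal to the plane through X, Y, Z is n = XY × XZ = (609, -1015, 406).
The plane has equation n·P = 8323. For W: n·W = 8323.
Equal, so W lies in the plane and all four are coplanar.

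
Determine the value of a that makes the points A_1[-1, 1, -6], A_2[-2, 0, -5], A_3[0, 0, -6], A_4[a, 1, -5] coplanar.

Coplanarity ⇔ det[A_1A_2; A_1A_3; A_1A_4] = 0.
Expanding, this is linear in a: (1)a + (3) = 0.
So a = -3.

-3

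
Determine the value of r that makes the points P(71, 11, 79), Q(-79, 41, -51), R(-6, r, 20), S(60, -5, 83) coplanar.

Normal to plane PQS: n = (-1960, 2030, 2730); plane equation n·X = 98840.
Requiring n·R = 98840: (2030)r + (66360) = 98840.
So r = 16.

16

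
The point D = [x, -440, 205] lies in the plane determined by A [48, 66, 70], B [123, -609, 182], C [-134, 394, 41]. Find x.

-188

A normal to the plane is n = AB × AC = (-17161, -18209, -98250).
D lies in the plane iff n · AD = 0.
This gives (-17161)x + (-3226268) = 0, so x = -188.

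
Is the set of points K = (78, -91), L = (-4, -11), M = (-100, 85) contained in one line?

No

KL = (-82, 80), KM = (-178, 176).
Twice the signed area of △KLM is (-82)(176) − (80)(-178) = -192.
The area is nonzero, so the three points are not collinear.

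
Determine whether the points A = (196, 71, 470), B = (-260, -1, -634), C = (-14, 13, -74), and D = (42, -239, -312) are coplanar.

The four points are coplanar iff the 3×3 determinant with rows AB, AC, AD is zero.
Rows: (-456, -72, -1104), (-210, -58, -544), (-154, -310, -782).
Expanding along the first row: (-456)(-123284) − (-72)(80444) + (-1104)(56168) = 0.
Zero determinant ⇒ coplanar.

Yes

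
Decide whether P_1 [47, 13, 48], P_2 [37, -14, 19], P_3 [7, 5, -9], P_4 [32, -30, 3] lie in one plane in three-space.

No

With P_1 as base: P_1P_2 = (-10, -27, -29), P_1P_3 = (-40, -8, -57), P_1P_4 = (-15, -43, -45).
P_1P_3 × P_1P_4 = (-2091, -945, 1600).
P_1P_2 · (P_1P_3 × P_1P_4) = 25.
Since 25 ≠ 0, the four points are not coplanar.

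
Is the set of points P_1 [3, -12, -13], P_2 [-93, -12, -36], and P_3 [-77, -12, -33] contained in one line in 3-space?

No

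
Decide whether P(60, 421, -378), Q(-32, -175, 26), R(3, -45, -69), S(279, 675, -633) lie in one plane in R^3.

Yes

With P as base: PQ = (-92, -596, 404), PR = (-57, -466, 309), PS = (219, 254, -255).
PR × PS = (40344, 53136, 87576).
PQ · (PR × PS) = 0.
The scalar triple product vanishes, so the four points are coplanar.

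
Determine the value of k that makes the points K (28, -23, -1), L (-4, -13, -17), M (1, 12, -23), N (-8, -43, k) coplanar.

Normal to plane KLM: n = (340, -272, -850); plane equation n·P = 16626.
Requiring n·N = 16626: (-850)k + (8976) = 16626.
So k = -9.

-9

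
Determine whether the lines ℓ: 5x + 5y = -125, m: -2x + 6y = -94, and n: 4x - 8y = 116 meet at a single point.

The three lines meet at one point iff the augmented coefficient matrix [aᵢ bᵢ cᵢ] has rank < 3, i.e. its determinant vanishes.
Here the determinant is 0.
It vanishes, so the lines are concurrent at (-7, -18).

Yes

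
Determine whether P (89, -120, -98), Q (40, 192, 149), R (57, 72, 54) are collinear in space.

No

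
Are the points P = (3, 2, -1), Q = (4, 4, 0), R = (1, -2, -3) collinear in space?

PQ = (1, 2, 1), PR = (-2, -4, -2).
PQ × PR = (0, 0, 0).
The cross product vanishes, so the three points are collinear.

Yes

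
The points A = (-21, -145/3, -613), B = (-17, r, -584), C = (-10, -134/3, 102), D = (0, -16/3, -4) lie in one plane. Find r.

-36

Normal to plane ACD: n = (-28512, 8316, 396); plane equation n·P = -45936.
Requiring n·B = -45936: (8316)r + (253440) = -45936.
So r = -36.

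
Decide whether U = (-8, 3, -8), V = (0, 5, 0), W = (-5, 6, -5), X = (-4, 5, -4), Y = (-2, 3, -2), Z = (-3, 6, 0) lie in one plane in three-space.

The plane through U, V, W has normal n = UV × UW = (-18, 0, 18) and equation n·P = 0.
Checking the remaining points: n·X = 0, n·Y = 0, n·Z = 54.
Since n·Z = 54 ≠ 0, Z is off the plane and the points are not all coplanar.

No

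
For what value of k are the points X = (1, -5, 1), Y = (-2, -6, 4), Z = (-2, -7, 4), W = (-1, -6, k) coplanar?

Coplanarity ⇔ det[XY; XZ; XW] = 0.
Expanding, this is linear in k: (3)k + (-9) = 0.
So k = 3.

3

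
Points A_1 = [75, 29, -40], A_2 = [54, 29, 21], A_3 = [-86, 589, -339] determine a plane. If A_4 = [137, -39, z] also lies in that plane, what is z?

-127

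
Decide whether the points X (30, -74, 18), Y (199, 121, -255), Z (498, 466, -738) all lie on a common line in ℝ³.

XY = (169, 195, -273), XZ = (468, 540, -756).
XY × XZ = (0, 0, 0).
The cross product vanishes, so the three points are collinear.

Yes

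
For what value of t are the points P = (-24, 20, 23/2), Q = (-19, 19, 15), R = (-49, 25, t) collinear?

Direction PQ = (5, -1, 7/2). From the x-coordinate of R, the parameter along the line is τ = (-49 − (-24))/5 = -5.
Then t = 23/2 + (-5)·(7/2) = -6.

-6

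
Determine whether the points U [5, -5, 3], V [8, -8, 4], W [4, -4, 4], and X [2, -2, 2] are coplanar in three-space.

With U as base: UV = (3, -3, 1), UW = (-1, 1, 1), UX = (-3, 3, -1).
UW × UX = (-4, -4, 0).
UV · (UW × UX) = 0.
The scalar triple product vanishes, so the four points are coplanar.

Yes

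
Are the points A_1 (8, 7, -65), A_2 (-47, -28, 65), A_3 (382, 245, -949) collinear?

A_1A_2 = (-55, -35, 130), A_1A_3 = (374, 238, -884).
Each component of A_1A_3 is -34/5 times the corresponding component of A_1A_2, so A_1A_3 = -34/5·A_1A_2 and the points are collinear.

Yes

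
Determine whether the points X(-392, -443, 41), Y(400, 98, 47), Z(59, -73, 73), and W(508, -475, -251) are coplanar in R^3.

The four points are coplanar iff the 3×3 determinant with rows XY, XZ, XW is zero.
Rows: (792, 541, 6), (451, 370, 32), (900, -32, -292).
Expanding along the first row: (792)(-107016) − (541)(-160492) + (6)(-347432) = -15092.
Nonzero ⇒ not coplanar.

No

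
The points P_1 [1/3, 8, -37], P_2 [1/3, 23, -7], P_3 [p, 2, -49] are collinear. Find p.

1/3

Direction P_1P_2 = (0, 15, 30). From the y-coordinate of P_3, the parameter along the line is τ = (2 − 8)/15 = -2/5.
Then p = 1/3 + (-2/5)·(0) = 1/3.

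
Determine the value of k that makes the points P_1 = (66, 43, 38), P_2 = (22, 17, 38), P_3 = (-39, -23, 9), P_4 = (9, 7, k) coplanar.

Coplanarity ⇔ det[P_1P_2; P_1P_3; P_1P_4] = 0.
Expanding, this is linear in k: (174)k + (-3654) = 0.
So k = 21.

21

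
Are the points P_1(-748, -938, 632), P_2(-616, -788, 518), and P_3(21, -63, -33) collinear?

P_1P_2 = (132, 150, -114), P_1P_3 = (769, 875, -665).
P_1P_2 × P_1P_3 = (0, 114, 150).
The cross product is nonzero, so the points do not lie on one line.

No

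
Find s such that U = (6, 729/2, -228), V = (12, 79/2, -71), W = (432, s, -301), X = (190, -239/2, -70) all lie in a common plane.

The points are coplanar iff UV · (UW × UX) = 0.
Expanding, this is linear in s: (-27940)s + (3841750) = 0.
So s = 275/2.

275/2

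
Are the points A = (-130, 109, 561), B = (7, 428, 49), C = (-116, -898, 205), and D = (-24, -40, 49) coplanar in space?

The four points are coplanar iff the 3×3 determinant with rows AB, AC, AD is zero.
Rows: (137, 319, -512), (14, -1007, -356), (106, -149, -512).
Expanding along the first row: (137)(462540) − (319)(30568) + (-512)(104656) = 32916.
Nonzero ⇒ not coplanar.

No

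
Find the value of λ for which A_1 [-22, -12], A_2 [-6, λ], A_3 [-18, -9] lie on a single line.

Collinearity: (A_2 − A_1) must be parallel to (A_3 − A_1) = (4, 3).
Cross-multiplying the components: (λ − (-12))·(4) = (16)·(3).
Solving gives λ = 0.

0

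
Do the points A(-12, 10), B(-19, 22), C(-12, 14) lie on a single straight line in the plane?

No

AB = (-7, 12), AC = (0, 4).
det[AB; AC] = (-7)(4) − (12)(0) = -28.
The determinant is nonzero, so they are not collinear.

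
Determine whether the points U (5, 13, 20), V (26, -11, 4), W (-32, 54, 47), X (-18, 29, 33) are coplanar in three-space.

A normal to the plane through U, V, W is n = UV × UW = (8, 25, -27).
The plane has equation n·P = -175. For X: n·X = -310.
-310 ≠ -175, so X is off the plane.

No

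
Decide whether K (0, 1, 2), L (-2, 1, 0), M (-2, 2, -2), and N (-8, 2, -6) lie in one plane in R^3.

No

With K as base: KL = (-2, 0, -2), KM = (-2, 1, -4), KN = (-8, 1, -8).
KM × KN = (-4, 16, 6).
KL · (KM × KN) = -4.
Since -4 ≠ 0, the four points are not coplanar.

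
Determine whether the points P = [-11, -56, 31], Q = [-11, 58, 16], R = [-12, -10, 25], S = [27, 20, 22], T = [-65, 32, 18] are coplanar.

No

The plane through P, Q, R has normal n = PQ × PR = (6, 15, 114) and equation n·X = 2628.
Checking the remaining points: n·S = 2970, n·T = 2142.
Since n·S = 2970 ≠ 2628, S is off the plane and the points are not all coplanar.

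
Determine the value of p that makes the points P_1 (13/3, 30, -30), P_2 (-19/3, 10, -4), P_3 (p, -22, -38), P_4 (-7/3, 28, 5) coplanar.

-31/3

Coplanarity ⇔ det[P_1P_2; P_1P_3; P_1P_4] = 0.
Expanding, this is linear in p: (648)p + (6696) = 0.
So p = -31/3.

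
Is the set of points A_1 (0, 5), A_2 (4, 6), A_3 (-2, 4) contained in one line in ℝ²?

No

A_1A_2 = (4, 1), A_1A_3 = (-2, -1).
If collinear, A_1A_3 would be a scalar multiple of A_1A_2. But (4)·(-1) ≠ (1)·(-2) (difference -2), so they are not parallel; the points are not collinear.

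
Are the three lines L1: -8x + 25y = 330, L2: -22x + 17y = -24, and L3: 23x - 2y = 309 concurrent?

Lines aᵢx + bᵢy = cᵢ with pairwise distinct directions are concurrent exactly when det[aᵢ bᵢ cᵢ] = 0.
Here the determinant is 0.
It vanishes, so the lines are concurrent at (15, 18).

Yes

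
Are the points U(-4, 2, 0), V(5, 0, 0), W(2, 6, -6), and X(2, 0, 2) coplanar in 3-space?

No

The four points are coplanar iff the 3×3 determinant with rows UV, UW, UX is zero.
Rows: (9, -2, 0), (6, 4, -6), (6, -2, 2).
Expanding along the first row: (9)(-4) − (-2)(48) + (0)(-36) = 60.
Nonzero ⇒ not coplanar.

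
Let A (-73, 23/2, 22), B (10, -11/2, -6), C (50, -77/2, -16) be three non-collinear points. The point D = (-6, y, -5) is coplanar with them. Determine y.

29

The plane through A, B, C has equation −754x − 290y − 2059z = 6409.
Substituting D: (-290)y + (14819) = 6409, so y = 29.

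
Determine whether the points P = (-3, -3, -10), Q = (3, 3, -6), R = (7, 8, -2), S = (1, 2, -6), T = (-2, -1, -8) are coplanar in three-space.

Yes

The plane through P, Q, R has normal n = PQ × PR = (4, -8, 6) and equation n·X = -48.
Checking the remaining points: n·S = -48, n·T = -48.
All equal -48, so all 5 points lie in one plane.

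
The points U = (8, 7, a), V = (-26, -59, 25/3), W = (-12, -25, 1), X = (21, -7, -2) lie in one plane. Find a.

-17/3

The points are coplanar iff UV · (UW × UX) = 0.
Expanding, this is linear in a: (870)a + (4930) = 0.
So a = -17/3.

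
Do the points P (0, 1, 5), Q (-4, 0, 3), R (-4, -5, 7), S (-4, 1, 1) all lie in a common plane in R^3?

No

The four points are coplanar iff the 3×3 determinant with rows PQ, PR, PS is zero.
Rows: (-4, -1, -2), (-4, -6, 2), (-4, 0, -4).
Expanding along the first row: (-4)(24) − (-1)(24) + (-2)(-24) = -24.
Nonzero ⇒ not coplanar.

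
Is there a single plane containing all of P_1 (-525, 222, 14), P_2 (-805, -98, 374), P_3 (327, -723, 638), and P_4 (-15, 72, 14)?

No

The four points are coplanar iff the 3×3 determinant with rows P_1P_2, P_1P_3, P_1P_4 is zero.
Rows: (-280, -320, 360), (852, -945, 624), (510, -150, 0).
Expanding along the first row: (-280)(93600) − (-320)(-318240) + (360)(354150) = -550800.
Nonzero ⇒ not coplanar.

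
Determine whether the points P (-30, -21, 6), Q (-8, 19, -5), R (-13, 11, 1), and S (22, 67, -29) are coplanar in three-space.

No

With P as base: PQ = (22, 40, -11), PR = (17, 32, -5), PS = (52, 88, -35).
PR × PS = (-680, 335, -168).
PQ · (PR × PS) = 288.
Since 288 ≠ 0, the four points are not coplanar.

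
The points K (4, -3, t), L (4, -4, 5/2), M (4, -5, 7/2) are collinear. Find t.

Collinearity requires KL × KM = 0; each component is linear in t.
The x-component gives (-1)t + (3/2) = 0, so t = 3/2.
The remaining components then also vanish.

3/2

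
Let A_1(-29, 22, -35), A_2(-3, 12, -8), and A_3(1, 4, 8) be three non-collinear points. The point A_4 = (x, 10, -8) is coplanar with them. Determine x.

The plane through A_1, A_2, A_3 has equation 56x − 308y − 168z = -2520.
Substituting A_4: (56)x + (-1736) = -2520, so x = -14.

-14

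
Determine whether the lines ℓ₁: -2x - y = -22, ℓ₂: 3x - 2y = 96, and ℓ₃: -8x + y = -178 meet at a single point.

Yes

Lines aᵢx + bᵢy = cᵢ with pairwise distinct directions are concurrent exactly when det[aᵢ bᵢ cᵢ] = 0.
Here the determinant is 0.
It vanishes, so the lines are concurrent at (20, -18).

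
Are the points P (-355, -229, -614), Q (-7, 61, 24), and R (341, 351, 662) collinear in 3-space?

Yes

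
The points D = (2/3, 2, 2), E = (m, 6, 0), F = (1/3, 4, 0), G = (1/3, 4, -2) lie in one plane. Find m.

Normal to plane DFG: n = (-4, -2/3, 0); plane equation n·P = -4.
Requiring n·E = -4: (-4)m + (-4) = -4.
So m = 0.

0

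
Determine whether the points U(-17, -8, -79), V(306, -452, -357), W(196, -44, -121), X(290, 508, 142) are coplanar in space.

The four points are coplanar iff the 3×3 determinant with rows UV, UW, UX is zero.
Rows: (323, -444, -278), (213, -36, -42), (307, 516, 221).
Expanding along the first row: (323)(13716) − (-444)(59967) + (-278)(120960) = -2571264.
Nonzero ⇒ not coplanar.

No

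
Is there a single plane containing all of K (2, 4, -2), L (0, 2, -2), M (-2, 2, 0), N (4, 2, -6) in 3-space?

The four points are coplanar iff the 3×3 determinant with rows KL, KM, KN is zero.
Rows: (-2, -2, 0), (-4, -2, 2), (2, -2, -4).
Expanding along the first row: (-2)(12) − (-2)(12) + (0)(12) = 0.
Zero determinant ⇒ coplanar.

Yes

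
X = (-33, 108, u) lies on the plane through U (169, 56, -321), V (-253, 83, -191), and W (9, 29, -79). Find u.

-461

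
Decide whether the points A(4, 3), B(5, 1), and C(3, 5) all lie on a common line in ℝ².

Yes

AB = (1, -2), AC = (-1, 2).
Checking proportionality: AC = -1·AB, so the vectors are parallel and the points are collinear.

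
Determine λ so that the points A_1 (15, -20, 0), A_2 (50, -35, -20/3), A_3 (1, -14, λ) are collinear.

Direction A_1A_2 = (35, -15, -20/3). From the x-coordinate of A_3, the parameter along the line is τ = (1 − 15)/35 = -2/5.
Then λ = 0 + (-2/5)·(-20/3) = 8/3.

8/3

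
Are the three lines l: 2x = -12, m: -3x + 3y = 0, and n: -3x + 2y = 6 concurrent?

Lines aᵢx + bᵢy = cᵢ with pairwise distinct directions are concurrent exactly when det[aᵢ bᵢ cᵢ] = 0.
Here the determinant is 0.
It vanishes, so the lines are concurrent at (-6, -6).

Yes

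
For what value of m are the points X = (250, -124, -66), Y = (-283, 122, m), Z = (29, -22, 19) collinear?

139

Direction XZ = (-221, 102, 85). From the x-coordinate of Y, the parameter along the line is τ = (-283 − 250)/(-221) = 41/17.
Then m = (-66) + 41/17·(85) = 139.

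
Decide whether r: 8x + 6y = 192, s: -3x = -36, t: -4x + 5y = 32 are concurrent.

Yes

Intersecting r and s: solving the 2×2 system gives (x, y) = (12, 16).
Substitute into t: (-4)(12) + (5)(16) = 32.
This equals 32, so (12, 16) lies on all three lines and they are concurrent.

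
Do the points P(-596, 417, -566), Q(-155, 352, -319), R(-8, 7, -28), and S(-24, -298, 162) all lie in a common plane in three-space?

The four points are coplanar iff the 3×3 determinant with rows PQ, PR, PS is zero.
Rows: (441, -65, 247), (588, -410, 538), (572, -715, 728).
Expanding along the first row: (441)(86190) − (-65)(120328) + (247)(-185900) = -86190.
Nonzero ⇒ not coplanar.

No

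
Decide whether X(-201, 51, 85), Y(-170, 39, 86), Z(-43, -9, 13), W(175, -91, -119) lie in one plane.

No

With X as base: XY = (31, -12, 1), XZ = (158, -60, -72), XW = (376, -142, -204).
XZ × XW = (2016, 5160, 124).
XY · (XZ × XW) = 700.
Since 700 ≠ 0, the four points are not coplanar.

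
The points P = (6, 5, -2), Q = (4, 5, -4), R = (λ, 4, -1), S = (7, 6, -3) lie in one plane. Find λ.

5

Coplanarity ⇔ det[PQ; PR; PS] = 0.
Expanding, this is linear in λ: (-2)λ + (10) = 0.
So λ = 5.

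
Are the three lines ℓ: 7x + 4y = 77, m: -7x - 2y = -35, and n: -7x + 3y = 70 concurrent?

Yes

Intersecting ℓ and m: solving the 2×2 system gives (x, y) = (-1, 21).
Substitute into n: (-7)(-1) + (3)(21) = 70.
This equals 70, so (-1, 21) lies on all three lines and they are concurrent.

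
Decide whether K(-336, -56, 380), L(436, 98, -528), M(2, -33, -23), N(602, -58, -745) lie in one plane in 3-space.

A normal to the plane through K, L, M is n = KL × KM = (-41178, 4212, -34296).
The plane has equation n·P = 567456. For N: n·N = 517068.
517068 ≠ 567456, so N is off the plane.

No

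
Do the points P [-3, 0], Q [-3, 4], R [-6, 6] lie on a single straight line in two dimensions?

PQ = (0, 4), PR = (-3, 6).
det[PQ; PR] = (0)(6) − (4)(-3) = 12.
The determinant is nonzero, so they are not collinear.

No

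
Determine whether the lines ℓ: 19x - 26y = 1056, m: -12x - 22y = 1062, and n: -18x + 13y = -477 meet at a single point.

Yes

Intersecting ℓ and m: solving the 2×2 system gives (x, y) = (-6, -45).
Substitute into n: (-18)(-6) + (13)(-45) = -477.
This equals -477, so (-6, -45) lies on all three lines and they are concurrent.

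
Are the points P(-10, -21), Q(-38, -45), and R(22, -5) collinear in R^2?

No

PQ = (-28, -24), PR = (32, 16).
Twice the signed area of △PQR is (-28)(16) − (-24)(32) = 320.
The area is nonzero, so the three points are not collinear.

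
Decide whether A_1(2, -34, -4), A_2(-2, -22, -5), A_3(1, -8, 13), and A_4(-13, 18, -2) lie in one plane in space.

No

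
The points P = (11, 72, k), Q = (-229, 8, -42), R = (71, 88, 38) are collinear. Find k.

Direction QR = (300, 80, 80). From the x-coordinate of P, the parameter along the line is τ = (11 − (-229))/300 = 4/5.
Then k = (-42) + 4/5·(80) = 22.

22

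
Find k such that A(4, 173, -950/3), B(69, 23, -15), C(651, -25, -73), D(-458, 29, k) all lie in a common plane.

Coplanarity ⇔ det[AB; AC; AD] = 0.
Expanding, this is linear in k: (84180)k + (-9877120) = 0.
So k = 352/3.

352/3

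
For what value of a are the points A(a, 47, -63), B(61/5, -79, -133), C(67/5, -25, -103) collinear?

Collinearity requires AB × AC = 0; each component is linear in a.
The y-component gives (30)a + (-450) = 0, so a = 15.
The remaining components then also vanish.

15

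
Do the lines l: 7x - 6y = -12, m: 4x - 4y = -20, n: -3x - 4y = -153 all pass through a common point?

No

The three lines meet at one point iff the augmented coefficient matrix [aᵢ bᵢ cᵢ] has rank < 3, i.e. its determinant vanishes.
Here the determinant is 28.
Nonzero, so no common point exists.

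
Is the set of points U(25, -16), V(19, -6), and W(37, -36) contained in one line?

UV = (-6, 10), UW = (12, -20).
det[UV; UW] = (-6)(-20) − (10)(12) = 0.
The determinant is zero, so the points are collinear.

Yes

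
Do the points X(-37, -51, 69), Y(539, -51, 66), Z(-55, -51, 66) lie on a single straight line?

No

XY = (576, 0, -3), XZ = (-18, 0, -3).
XY × XZ = (0, 1782, 0).
The cross product is nonzero, so the points do not lie on one line.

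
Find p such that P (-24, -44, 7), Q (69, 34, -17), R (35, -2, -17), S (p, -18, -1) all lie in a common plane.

7

Normal to plane PQR: n = (-864, 816, -696); plane equation n·X = -20040.
Requiring n·S = -20040: (-864)p + (-13992) = -20040.
So p = 7.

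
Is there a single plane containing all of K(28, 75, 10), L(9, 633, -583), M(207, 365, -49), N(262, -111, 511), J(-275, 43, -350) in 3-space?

No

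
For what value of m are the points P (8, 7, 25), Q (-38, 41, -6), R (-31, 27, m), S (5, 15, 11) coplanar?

17

Coplanarity ⇔ det[PQ; PR; PS] = 0.
Expanding, this is linear in m: (266)m + (-4522) = 0.
So m = 17.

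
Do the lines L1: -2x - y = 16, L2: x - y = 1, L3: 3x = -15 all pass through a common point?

Intersecting L1 and L2: solving the 2×2 system gives (x, y) = (-5, -6).
Substitute into L3: (3)(-5) + (0)(-6) = -15.
This equals -15, so (-5, -6) lies on all three lines and they are concurrent.

Yes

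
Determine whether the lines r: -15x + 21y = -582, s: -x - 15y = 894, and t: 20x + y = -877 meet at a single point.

Lines aᵢx + bᵢy = cᵢ with pairwise distinct directions are concurrent exactly when det[aᵢ bᵢ cᵢ] = 0.
Here the determinant is -870.
Nonzero, so no common point exists.

No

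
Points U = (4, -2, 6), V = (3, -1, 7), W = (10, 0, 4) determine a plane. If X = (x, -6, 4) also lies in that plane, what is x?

4

A normal to the plane is n = UV × UW = (-4, 4, -8).
X lies in the plane iff n · UX = 0.
This gives (-4)x + (16) = 0, so x = 4.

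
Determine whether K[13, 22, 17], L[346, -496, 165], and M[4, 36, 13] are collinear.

Yes

KL = (333, -518, 148), KM = (-9, 14, -4).
Each component of KM is -1/37 times the corresponding component of KL, so KM = -1/37·KL and the points are collinear.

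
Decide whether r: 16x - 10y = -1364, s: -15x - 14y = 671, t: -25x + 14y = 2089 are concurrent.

Yes

Intersecting r and s: solving the 2×2 system gives (x, y) = (-69, 26).
Substitute into t: (-25)(-69) + (14)(26) = 2089.
This equals 2089, so (-69, 26) lies on all three lines and they are concurrent.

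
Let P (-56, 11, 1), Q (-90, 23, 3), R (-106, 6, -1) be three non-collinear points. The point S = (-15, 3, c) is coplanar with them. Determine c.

0

Coplanarity requires PQ · (PR × PS) = 0.
PQ = (-34, 12, 2), PR = (-50, -5, -2); the triple product is linear in c with coefficient 770 and constant term 0.
Setting it to zero: c = 0.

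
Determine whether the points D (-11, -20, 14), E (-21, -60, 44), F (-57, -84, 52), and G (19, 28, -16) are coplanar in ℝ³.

Yes

A normal to the plane through D, E, F is n = DE × DF = (400, -1000, -1200).
The plane has equation n·P = -1200. For G: n·G = -1200.
Equal, so G lies in the plane and all four are coplanar.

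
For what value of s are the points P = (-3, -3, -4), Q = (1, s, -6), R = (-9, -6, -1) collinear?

-1

Direction PR = (-6, -3, 3). From the x-coordinate of Q, the parameter along the line is τ = (1 − (-3))/(-6) = -2/3.
Then s = (-3) + (-2/3)·(-3) = -1.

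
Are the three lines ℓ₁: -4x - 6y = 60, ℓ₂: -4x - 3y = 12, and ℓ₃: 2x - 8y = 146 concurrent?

Yes

The three lines meet at one point iff the augmented coefficient matrix [aᵢ bᵢ cᵢ] has rank < 3, i.e. its determinant vanishes.
Here the determinant is 0.
It vanishes, so the lines are concurrent at (9, -16).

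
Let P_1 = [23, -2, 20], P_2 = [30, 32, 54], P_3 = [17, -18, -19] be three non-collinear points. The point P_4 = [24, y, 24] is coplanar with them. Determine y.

A normal to the plane is n = P_1P_2 × P_1P_3 = (-782, 69, 92).
P_4 lies in the plane iff n · P_1P_4 = 0.
This gives (69)y + (-276) = 0, so y = 4.

4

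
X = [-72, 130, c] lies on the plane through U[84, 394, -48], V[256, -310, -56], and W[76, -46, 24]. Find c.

96

A normal to the plane is n = UV × UW = (-54208, -12320, -81312).
X lies in the plane iff n · UX = 0.
This gives (-81312)c + (7805952) = 0, so c = 96.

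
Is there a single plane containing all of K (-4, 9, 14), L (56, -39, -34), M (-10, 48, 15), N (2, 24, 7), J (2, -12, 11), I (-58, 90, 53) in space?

Yes

The plane through K, L, M has normal n = KL × KM = (1824, 228, 2052) and equation n·P = 23484.
Checking the remaining points: n·N = 23484, n·J = 23484, n·I = 23484.
All equal 23484, so all 6 points lie in one plane.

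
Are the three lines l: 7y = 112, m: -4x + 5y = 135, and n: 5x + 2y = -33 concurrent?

Intersecting l and m: solving the 2×2 system gives (x, y) = (-55/4, 16).
Substitute into n: (5)(-55/4) + (2)(16) = -147/4.
But n requires -33 ≠ -147/4, so the three lines have no common point.

No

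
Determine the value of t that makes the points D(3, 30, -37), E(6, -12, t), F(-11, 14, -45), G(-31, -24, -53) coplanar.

The points are coplanar iff DE · (DF × DG) = 0.
Expanding, this is linear in t: (212)t + (5300) = 0.
So t = -25.

-25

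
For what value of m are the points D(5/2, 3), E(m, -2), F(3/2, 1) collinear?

0

The three points are collinear iff det[DE; DF] = 0.
This determinant is linear in m: (-2)m + (0) = 0, so m = 0.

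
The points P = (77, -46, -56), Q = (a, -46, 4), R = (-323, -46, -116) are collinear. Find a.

477

Collinearity requires PQ × PR = 0; each component is linear in a.
The y-component gives (60)a + (-28620) = 0, so a = 477.
The remaining components then also vanish.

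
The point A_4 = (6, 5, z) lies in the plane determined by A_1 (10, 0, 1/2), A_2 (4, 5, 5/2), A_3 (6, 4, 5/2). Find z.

7/2

Coplanarity requires A_1A_2 · (A_1A_3 × A_1A_4) = 0.
A_1A_2 = (-6, 5, 2), A_1A_3 = (-4, 4, 2); the triple product is linear in z with coefficient -4 and constant term 14.
Setting it to zero: z = 7/2.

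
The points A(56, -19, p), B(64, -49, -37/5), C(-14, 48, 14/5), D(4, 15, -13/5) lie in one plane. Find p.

Coplanarity ⇔ det[AB; AC; AD] = 0.
Expanding, this is linear in p: (-828)p + (-2484/5) = 0.
So p = -3/5.

-3/5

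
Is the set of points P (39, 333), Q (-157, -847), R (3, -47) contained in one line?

PQ = (-196, -1180), PR = (-36, -380).
det[PQ; PR] = (-196)(-380) − (-1180)(-36) = 32000.
The determinant is nonzero, so they are not collinear.

No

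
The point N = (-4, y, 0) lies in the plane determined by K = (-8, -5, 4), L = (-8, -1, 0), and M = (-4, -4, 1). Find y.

A normal to the plane is n = KL × KM = (-8, -16, -16).
N lies in the plane iff n · KN = 0.
This gives (-16)y + (-48) = 0, so y = -3.

-3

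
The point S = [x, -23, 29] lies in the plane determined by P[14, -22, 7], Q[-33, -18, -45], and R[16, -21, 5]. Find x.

37

The plane through P, Q, R has equation 44x − 198y − 55z = 4587.
Substituting S: (44)x + (2959) = 4587, so x = 37.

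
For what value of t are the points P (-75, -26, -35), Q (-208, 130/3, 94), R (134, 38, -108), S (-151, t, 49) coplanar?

82/3

Normal to plane PQR: n = (-39952/3, 17252, -69008/3); plane equation n·X = 4066024/3.
Requiring n·S = 4066024/3: (17252)t + (2651360/3) = 4066024/3.
So t = 82/3.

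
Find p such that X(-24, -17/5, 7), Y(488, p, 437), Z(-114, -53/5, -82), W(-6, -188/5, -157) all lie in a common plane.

113/5

Coplanarity ⇔ det[XY; XZ; XW] = 0.
Expanding, this is linear in p: (-16362)p + (1848906/5) = 0.
So p = 113/5.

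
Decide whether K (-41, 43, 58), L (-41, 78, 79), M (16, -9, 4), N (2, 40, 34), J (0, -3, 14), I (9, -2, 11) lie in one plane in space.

No

The plane through K, L, M has normal n = KL × KM = (-798, 1197, -1995) and equation n·P = -31521.
Checking the remaining points: n·N = -21546, n·J = -31521, n·I = -31521.
Since n·N = -21546 ≠ -31521, N is off the plane and the points are not all coplanar.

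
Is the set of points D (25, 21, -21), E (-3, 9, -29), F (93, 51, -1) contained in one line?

DE = (-28, -12, -8), DF = (68, 30, 20).
DE × DF = (0, 16, -24).
The cross product is nonzero, so the points do not lie on one line.

No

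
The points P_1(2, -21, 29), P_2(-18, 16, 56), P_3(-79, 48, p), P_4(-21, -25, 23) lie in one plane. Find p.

74

Coplanarity ⇔ det[P_1P_2; P_1P_3; P_1P_4] = 0.
Expanding, this is linear in p: (-931)p + (68894) = 0.
So p = 74.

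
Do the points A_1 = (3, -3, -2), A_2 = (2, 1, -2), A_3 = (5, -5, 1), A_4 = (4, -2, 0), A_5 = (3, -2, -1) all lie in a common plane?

No

The plane through A_1, A_2, A_3 has normal n = A_1A_2 × A_1A_3 = (12, 3, -6) and equation n·P = 39.
Checking the remaining points: n·A_4 = 42, n·A_5 = 36.
Since n·A_4 = 42 ≠ 39, A_4 is off the plane and the points are not all coplanar.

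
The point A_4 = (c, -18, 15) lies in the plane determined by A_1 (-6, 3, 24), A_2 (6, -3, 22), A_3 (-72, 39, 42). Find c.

34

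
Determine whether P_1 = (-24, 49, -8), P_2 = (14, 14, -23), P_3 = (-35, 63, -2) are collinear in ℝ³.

No

P_1P_2 = (38, -35, -15), P_1P_3 = (-11, 14, 6).
P_1P_2 × P_1P_3 = (0, -63, 147).
The cross product is nonzero, so the points do not lie on one line.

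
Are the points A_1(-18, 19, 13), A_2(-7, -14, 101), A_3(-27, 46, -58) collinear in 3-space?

No

A_1A_2 = (11, -33, 88), A_1A_3 = (-9, 27, -71).
Comparing components 2 and 3: (-33)(-71) − (88)(27) = -33 ≠ 0, so A_1A_2 and A_1A_3 are not parallel and the points are not collinear.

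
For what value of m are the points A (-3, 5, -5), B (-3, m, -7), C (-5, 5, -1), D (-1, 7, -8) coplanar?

1

Coplanarity ⇔ det[AB; AC; AD] = 0.
Expanding, this is linear in m: (2)m + (-2) = 0.
So m = 1.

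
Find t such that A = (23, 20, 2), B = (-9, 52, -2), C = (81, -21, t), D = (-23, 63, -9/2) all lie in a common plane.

27/2

The points are coplanar iff AB · (AC × AD) = 0.
Expanding, this is linear in t: (-96)t + (1296) = 0.
So t = 27/2.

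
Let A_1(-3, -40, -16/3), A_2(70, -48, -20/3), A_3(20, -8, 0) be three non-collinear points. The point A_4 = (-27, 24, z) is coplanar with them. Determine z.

16/3

The plane through A_1, A_2, A_3 has equation −420y + 2520z = 3360.
Substituting A_4: (2520)z + (-10080) = 3360, so z = 16/3.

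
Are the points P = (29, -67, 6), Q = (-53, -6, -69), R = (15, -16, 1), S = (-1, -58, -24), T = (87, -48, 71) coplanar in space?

Yes

The plane through P, Q, R has normal n = PQ × PR = (3520, 640, -3328) and equation n·X = 39232.
Checking the remaining points: n·S = 39232, n·T = 39232.
All equal 39232, so all 5 points lie in one plane.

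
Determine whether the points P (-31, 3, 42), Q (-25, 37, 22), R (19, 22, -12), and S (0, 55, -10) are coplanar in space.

The four points are coplanar iff the 3×3 determinant with rows PQ, PR, PS is zero.
Rows: (6, 34, -20), (50, 19, -54), (31, 52, -52).
Expanding along the first row: (6)(1820) − (34)(-926) + (-20)(2011) = 2184.
Nonzero ⇒ not coplanar.

No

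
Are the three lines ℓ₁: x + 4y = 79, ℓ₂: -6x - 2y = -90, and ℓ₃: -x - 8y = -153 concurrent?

The three lines meet at one point iff the augmented coefficient matrix [aᵢ bᵢ cᵢ] has rank < 3, i.e. its determinant vanishes.
Here the determinant is -92.
Nonzero, so no common point exists.

No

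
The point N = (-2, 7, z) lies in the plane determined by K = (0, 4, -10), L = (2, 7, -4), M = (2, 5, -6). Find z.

Coplanarity requires KL · (KM × KN) = 0.
KL = (2, 3, 6), KM = (2, 1, 4); the triple product is linear in z with coefficient -4 and constant term -40.
Setting it to zero: z = -10.

-10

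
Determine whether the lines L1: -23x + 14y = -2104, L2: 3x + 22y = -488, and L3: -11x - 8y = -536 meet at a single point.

Yes

Intersecting L1 and L2: solving the 2×2 system gives (x, y) = (72, -32).
Substitute into L3: (-11)(72) + (-8)(-32) = -536.
This equals -536, so (72, -32) lies on all three lines and they are concurrent.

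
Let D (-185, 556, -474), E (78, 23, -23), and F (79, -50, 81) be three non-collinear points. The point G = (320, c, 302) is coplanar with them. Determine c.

-405

A normal to the plane is n = DE × DF = (-22509, -26901, -18666).
G lies in the plane iff n · DG = 0.
This gives (-26901)c + (-10894905) = 0, so c = -405.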